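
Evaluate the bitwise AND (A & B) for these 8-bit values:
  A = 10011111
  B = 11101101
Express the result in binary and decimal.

Apply & to each column (1 only where both bits are 1):
  10011111
& 11101101
----------
  10001101

Answer: 10001101 (141)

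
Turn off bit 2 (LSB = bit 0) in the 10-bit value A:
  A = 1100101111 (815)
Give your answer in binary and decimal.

Mask = ~(1 << 2) = 1111111011
Bit 2 of A is 1, so AND-ing with the mask clears it to 0.
  1100101111
& 1111111011
------------
  1100101011

Answer: 1100101011 (811)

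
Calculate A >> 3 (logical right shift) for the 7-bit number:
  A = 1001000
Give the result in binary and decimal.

Logical shift right by 3: drop the bottom 3 bit(s), prepend 3 zero(s) on the left.
  1001000  ->  keep [1001], discard [000], prepend 000
= 0001001

Answer: 0001001 (9)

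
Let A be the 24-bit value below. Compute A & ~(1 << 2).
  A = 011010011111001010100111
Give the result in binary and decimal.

Mask = ~(1 << 2) = 111111111111111111111011
Bit 2 of A is 1, so AND-ing with the mask clears it to 0.
  011010011111001010100111
& 111111111111111111111011
--------------------------
  011010011111001010100011

Answer: 011010011111001010100011 (6943395)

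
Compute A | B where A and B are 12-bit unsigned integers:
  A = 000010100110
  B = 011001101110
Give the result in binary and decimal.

Apply | to each column (1 where either bit is 1):
  000010100110
| 011001101110
--------------
  011011101110

Answer: 011011101110 (1774)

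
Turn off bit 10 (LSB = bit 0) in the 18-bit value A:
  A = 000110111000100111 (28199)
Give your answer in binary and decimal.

Mask = ~(1 << 10) = 111111101111111111
Bit 10 of A is 1, so AND-ing with the mask clears it to 0.
  000110111000100111
& 111111101111111111
--------------------
  000110101000100111

Answer: 000110101000100111 (27175)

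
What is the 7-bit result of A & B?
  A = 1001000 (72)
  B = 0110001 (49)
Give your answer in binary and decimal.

Apply & to each column (1 only where both bits are 1):
  1001000
& 0110001
---------
  0000000

Answer: 0000000 (0)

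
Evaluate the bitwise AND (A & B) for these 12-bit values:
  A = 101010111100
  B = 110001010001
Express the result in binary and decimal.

Apply & to each column (1 only where both bits are 1):
  101010111100
& 110001010001
--------------
  100000010000

Answer: 100000010000 (2064)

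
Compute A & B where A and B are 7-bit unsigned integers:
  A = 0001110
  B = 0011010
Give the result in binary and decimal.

Apply & to each column (1 only where both bits are 1):
  0001110
& 0011010
---------
  0001010

Answer: 0001010 (10)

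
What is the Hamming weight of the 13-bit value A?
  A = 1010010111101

1010010111101
1-bits at positions (from bit 0 = LSB): 0, 2, 3, 4, 5, 7, 10, 12
Count = 8

Answer: 8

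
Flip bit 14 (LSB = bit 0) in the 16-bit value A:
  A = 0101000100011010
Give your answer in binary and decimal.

Mask = 1 << 14 = 0100000000000000
Bit 14 of A is 1; XOR with the mask flips it to 0.
  0101000100011010
^ 0100000000000000
------------------
  0001000100011010

Answer: 0001000100011010 (4378)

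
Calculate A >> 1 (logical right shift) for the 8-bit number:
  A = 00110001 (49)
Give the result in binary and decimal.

Logical shift right by 1: drop the bottom 1 bit(s), prepend 1 zero(s) on the left.
  00110001  ->  keep [0011000], discard [1], prepend 0
= 00011000

Answer: 00011000 (24)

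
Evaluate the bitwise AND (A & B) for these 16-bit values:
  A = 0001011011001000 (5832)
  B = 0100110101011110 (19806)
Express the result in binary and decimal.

Apply & to each column (1 only where both bits are 1):
  0001011011001000
& 0100110101011110
------------------
  0000010001001000

Answer: 0000010001001000 (1096)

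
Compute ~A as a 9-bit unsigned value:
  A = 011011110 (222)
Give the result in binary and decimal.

Flip each bit (0->1, 1->0):
  011011110
  100100001

Answer: 100100001 (289)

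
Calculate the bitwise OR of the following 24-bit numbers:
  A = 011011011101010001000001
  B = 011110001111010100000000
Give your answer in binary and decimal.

Apply | to each column (1 where either bit is 1):
  011011011101010001000001
| 011110001111010100000000
--------------------------
  011111011111010101000001

Answer: 011111011111010101000001 (8254785)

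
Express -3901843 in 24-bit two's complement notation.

1. Binary of +3901843:  001110111000100110010011
2. Invert bits:     110001000111011001101100
3. Add 1:           110001000111011001101101

Answer: 110001000111011001101101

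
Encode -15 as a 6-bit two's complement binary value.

1. Binary of +15:  001111
2. Invert bits:     110000
3. Add 1:           110001

Answer: 110001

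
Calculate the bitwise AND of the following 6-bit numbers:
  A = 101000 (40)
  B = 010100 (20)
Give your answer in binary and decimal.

Apply & to each column (1 only where both bits are 1):
  101000
& 010100
--------
  000000

Answer: 000000 (0)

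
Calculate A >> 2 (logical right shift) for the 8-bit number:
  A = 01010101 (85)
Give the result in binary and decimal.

Logical shift right by 2: drop the bottom 2 bit(s), prepend 2 zero(s) on the left.
  01010101  ->  keep [010101], discard [01], prepend 00
= 00010101

Answer: 00010101 (21)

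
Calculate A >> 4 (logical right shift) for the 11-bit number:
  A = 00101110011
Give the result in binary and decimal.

Logical shift right by 4: drop the bottom 4 bit(s), prepend 4 zero(s) on the left.
  00101110011  ->  keep [0010111], discard [0011], prepend 0000
= 00000010111

Answer: 00000010111 (23)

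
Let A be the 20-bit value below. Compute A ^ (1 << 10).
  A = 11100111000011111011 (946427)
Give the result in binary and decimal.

Mask = 1 << 10 = 00000000010000000000
Bit 10 of A is 0; XOR with the mask flips it to 1.
  11100111000011111011
^ 00000000010000000000
----------------------
  11100111010011111011

Answer: 11100111010011111011 (947451)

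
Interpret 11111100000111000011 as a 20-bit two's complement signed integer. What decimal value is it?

MSB is 1, so the value is negative. Find the magnitude:
1. Invert bits:  00000011111000111100
2. Add 1:        00000011111000111101  = 15933
3. Apply sign:   -15933

Answer: -15933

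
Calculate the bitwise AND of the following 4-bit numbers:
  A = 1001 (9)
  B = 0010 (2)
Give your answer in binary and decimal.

Apply & to each column (1 only where both bits are 1):
  1001
& 0010
------
  0000

Answer: 0000 (0)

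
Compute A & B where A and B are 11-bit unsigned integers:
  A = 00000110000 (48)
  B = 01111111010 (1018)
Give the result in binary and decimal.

Apply & to each column (1 only where both bits are 1):
  00000110000
& 01111111010
-------------
  00000110000

Answer: 00000110000 (48)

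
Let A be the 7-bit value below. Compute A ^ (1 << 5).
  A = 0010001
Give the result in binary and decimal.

Mask = 1 << 5 = 0100000
Bit 5 of A is 0; XOR with the mask flips it to 1.
  0010001
^ 0100000
---------
  0110001

Answer: 0110001 (49)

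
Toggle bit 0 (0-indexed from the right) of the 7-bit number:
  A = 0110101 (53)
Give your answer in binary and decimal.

Mask = 1 << 0 = 0000001
Bit 0 of A is 1; XOR with the mask flips it to 0.
  0110101
^ 0000001
---------
  0110100

Answer: 0110100 (52)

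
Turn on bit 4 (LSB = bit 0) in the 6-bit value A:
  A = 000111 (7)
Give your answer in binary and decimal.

Mask = 1 << 4 = 010000
Bit 4 of A is 0, so OR-ing with the mask flips it to 1.
  000111
| 010000
--------
  010111

Answer: 010111 (23)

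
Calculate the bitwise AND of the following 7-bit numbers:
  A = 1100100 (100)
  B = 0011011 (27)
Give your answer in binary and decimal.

Apply & to each column (1 only where both bits are 1):
  1100100
& 0011011
---------
  0000000

Answer: 0000000 (0)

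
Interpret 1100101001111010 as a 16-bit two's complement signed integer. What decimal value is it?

MSB is 1, so the value is negative. Find the magnitude:
1. Invert bits:  0011010110000101
2. Add 1:        0011010110000110  = 13702
3. Apply sign:   -13702

Answer: -13702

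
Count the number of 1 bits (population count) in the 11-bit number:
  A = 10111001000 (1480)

10111001000
1-bits at positions (from bit 0 = LSB): 3, 6, 7, 8, 10
Count = 5

Answer: 5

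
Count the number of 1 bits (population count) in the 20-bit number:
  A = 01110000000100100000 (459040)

01110000000100100000
1-bits at positions (from bit 0 = LSB): 5, 8, 16, 17, 18
Count = 5

Answer: 5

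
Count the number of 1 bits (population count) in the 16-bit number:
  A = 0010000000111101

0010000000111101
1-bits at positions (from bit 0 = LSB): 0, 2, 3, 4, 5, 13
Count = 6

Answer: 6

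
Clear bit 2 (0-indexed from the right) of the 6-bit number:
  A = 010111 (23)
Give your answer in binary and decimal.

Mask = ~(1 << 2) = 111011
Bit 2 of A is 1, so AND-ing with the mask clears it to 0.
  010111
& 111011
--------
  010011

Answer: 010011 (19)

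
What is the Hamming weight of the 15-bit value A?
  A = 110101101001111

110101101001111
1-bits at positions (from bit 0 = LSB): 0, 1, 2, 3, 6, 8, 9, 11, 13, 14
Count = 10

Answer: 10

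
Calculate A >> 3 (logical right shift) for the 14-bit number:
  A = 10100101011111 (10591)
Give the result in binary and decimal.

Logical shift right by 3: drop the bottom 3 bit(s), prepend 3 zero(s) on the left.
  10100101011111  ->  keep [10100101011], discard [111], prepend 000
= 00010100101011

Answer: 00010100101011 (1323)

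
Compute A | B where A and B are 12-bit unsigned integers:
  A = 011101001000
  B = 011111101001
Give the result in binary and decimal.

Apply | to each column (1 where either bit is 1):
  011101001000
| 011111101001
--------------
  011111101001

Answer: 011111101001 (2025)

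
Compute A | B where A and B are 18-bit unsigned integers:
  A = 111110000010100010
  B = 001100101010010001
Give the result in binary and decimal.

Apply | to each column (1 where either bit is 1):
  111110000010100010
| 001100101010010001
--------------------
  111110101010110011

Answer: 111110101010110011 (256691)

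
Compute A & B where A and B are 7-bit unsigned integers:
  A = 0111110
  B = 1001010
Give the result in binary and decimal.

Apply & to each column (1 only where both bits are 1):
  0111110
& 1001010
---------
  0001010

Answer: 0001010 (10)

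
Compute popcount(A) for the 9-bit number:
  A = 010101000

010101000
1-bits at positions (from bit 0 = LSB): 3, 5, 7
Count = 3

Answer: 3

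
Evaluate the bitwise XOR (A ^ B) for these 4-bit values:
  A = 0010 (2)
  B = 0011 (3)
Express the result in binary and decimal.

Apply ^ to each column (1 where bits differ):
  0010
^ 0011
------
  0001

Answer: 0001 (1)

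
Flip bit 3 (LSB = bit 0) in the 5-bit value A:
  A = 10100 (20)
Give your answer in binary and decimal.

Mask = 1 << 3 = 01000
Bit 3 of A is 0; XOR with the mask flips it to 1.
  10100
^ 01000
-------
  11100

Answer: 11100 (28)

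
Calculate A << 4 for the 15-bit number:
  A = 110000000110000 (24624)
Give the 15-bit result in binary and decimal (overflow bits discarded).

Shift left by 4: drop the top 4 bit(s), append 4 zero(s) on the right.
  110000000110000  ->  discard [1100], keep [00000110000], append 0000
= 000001100000000

Answer: 000001100000000 (768)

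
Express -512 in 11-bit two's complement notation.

1. Binary of +512:  01000000000
2. Invert bits:     10111111111
3. Add 1:           11000000000

Answer: 11000000000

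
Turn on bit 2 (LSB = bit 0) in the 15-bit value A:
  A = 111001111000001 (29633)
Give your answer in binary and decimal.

Mask = 1 << 2 = 000000000000100
Bit 2 of A is 0, so OR-ing with the mask flips it to 1.
  111001111000001
| 000000000000100
-----------------
  111001111000101

Answer: 111001111000101 (29637)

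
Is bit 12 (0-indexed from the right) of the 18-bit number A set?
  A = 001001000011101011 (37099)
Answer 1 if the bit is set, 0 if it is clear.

Bit 12 is the 13th from the right.
  001001000011101011
       ^
That bit is 1.

Answer: 1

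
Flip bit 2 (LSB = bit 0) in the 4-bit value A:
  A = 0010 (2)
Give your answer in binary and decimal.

Mask = 1 << 2 = 0100
Bit 2 of A is 0; XOR with the mask flips it to 1.
  0010
^ 0100
------
  0110

Answer: 0110 (6)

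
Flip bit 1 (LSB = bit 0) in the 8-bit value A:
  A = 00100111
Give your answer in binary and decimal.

Mask = 1 << 1 = 00000010
Bit 1 of A is 1; XOR with the mask flips it to 0.
  00100111
^ 00000010
----------
  00100101

Answer: 00100101 (37)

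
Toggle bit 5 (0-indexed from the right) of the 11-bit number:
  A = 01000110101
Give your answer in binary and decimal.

Mask = 1 << 5 = 00000100000
Bit 5 of A is 1; XOR with the mask flips it to 0.
  01000110101
^ 00000100000
-------------
  01000010101

Answer: 01000010101 (533)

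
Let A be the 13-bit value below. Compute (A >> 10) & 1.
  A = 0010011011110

Bit 10 is the 11th from the right.
  0010011011110
    ^
That bit is 1.

Answer: 1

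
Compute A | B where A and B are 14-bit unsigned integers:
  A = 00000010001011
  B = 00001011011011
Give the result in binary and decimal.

Apply | to each column (1 where either bit is 1):
  00000010001011
| 00001011011011
----------------
  00001011011011

Answer: 00001011011011 (731)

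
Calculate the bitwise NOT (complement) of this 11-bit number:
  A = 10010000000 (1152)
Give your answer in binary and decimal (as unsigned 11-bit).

Flip each bit (0->1, 1->0):
  10010000000
  01101111111

Answer: 01101111111 (895)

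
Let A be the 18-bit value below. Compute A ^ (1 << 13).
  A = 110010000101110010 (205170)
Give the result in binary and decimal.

Mask = 1 << 13 = 000010000000000000
Bit 13 of A is 1; XOR with the mask flips it to 0.
  110010000101110010
^ 000010000000000000
--------------------
  110000000101110010

Answer: 110000000101110010 (196978)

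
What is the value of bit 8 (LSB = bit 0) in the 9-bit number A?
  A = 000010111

Bit 8 is the 9th from the right.
  000010111
  ^
That bit is 0.

Answer: 0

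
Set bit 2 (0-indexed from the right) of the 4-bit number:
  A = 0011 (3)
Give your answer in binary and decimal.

Mask = 1 << 2 = 0100
Bit 2 of A is 0, so OR-ing with the mask flips it to 1.
  0011
| 0100
------
  0111

Answer: 0111 (7)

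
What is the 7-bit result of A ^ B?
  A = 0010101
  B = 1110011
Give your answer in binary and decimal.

Apply ^ to each column (1 where bits differ):
  0010101
^ 1110011
---------
  1100110

Answer: 1100110 (102)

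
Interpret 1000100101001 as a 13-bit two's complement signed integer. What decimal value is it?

MSB is 1, so the value is negative. Find the magnitude:
1. Invert bits:  0111011010110
2. Add 1:        0111011010111  = 3799
3. Apply sign:   -3799

Answer: -3799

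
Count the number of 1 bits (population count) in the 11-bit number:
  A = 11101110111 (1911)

11101110111
1-bits at positions (from bit 0 = LSB): 0, 1, 2, 4, 5, 6, 8, 9, 10
Count = 9

Answer: 9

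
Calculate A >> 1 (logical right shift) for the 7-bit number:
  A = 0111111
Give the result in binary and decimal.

Logical shift right by 1: drop the bottom 1 bit(s), prepend 1 zero(s) on the left.
  0111111  ->  keep [011111], discard [1], prepend 0
= 0011111

Answer: 0011111 (31)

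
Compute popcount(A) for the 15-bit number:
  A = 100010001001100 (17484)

100010001001100
1-bits at positions (from bit 0 = LSB): 2, 3, 6, 10, 14
Count = 5

Answer: 5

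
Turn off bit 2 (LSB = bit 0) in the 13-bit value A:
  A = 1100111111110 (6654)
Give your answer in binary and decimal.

Mask = ~(1 << 2) = 1111111111011
Bit 2 of A is 1, so AND-ing with the mask clears it to 0.
  1100111111110
& 1111111111011
---------------
  1100111111010

Answer: 1100111111010 (6650)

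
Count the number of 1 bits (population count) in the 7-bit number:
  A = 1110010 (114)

1110010
1-bits at positions (from bit 0 = LSB): 1, 4, 5, 6
Count = 4

Answer: 4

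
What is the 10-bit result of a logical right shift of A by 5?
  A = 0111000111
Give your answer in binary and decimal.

Logical shift right by 5: drop the bottom 5 bit(s), prepend 5 zero(s) on the left.
  0111000111  ->  keep [01110], discard [00111], prepend 00000
= 0000001110

Answer: 0000001110 (14)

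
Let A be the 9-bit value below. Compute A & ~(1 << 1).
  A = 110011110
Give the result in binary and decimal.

Mask = ~(1 << 1) = 111111101
Bit 1 of A is 1, so AND-ing with the mask clears it to 0.
  110011110
& 111111101
-----------
  110011100

Answer: 110011100 (412)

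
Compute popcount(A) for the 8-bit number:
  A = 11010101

11010101
1-bits at positions (from bit 0 = LSB): 0, 2, 4, 6, 7
Count = 5

Answer: 5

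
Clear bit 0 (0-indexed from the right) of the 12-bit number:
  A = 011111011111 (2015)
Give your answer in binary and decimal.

Mask = ~(1 << 0) = 111111111110
Bit 0 of A is 1, so AND-ing with the mask clears it to 0.
  011111011111
& 111111111110
--------------
  011111011110

Answer: 011111011110 (2014)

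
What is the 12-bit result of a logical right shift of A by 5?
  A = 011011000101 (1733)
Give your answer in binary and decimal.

Logical shift right by 5: drop the bottom 5 bit(s), prepend 5 zero(s) on the left.
  011011000101  ->  keep [0110110], discard [00101], prepend 00000
= 000000110110

Answer: 000000110110 (54)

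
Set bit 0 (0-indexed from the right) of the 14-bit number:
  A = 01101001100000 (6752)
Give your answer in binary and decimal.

Mask = 1 << 0 = 00000000000001
Bit 0 of A is 0, so OR-ing with the mask flips it to 1.
  01101001100000
| 00000000000001
----------------
  01101001100001

Answer: 01101001100001 (6753)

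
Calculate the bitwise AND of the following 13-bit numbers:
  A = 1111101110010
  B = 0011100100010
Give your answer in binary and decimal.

Apply & to each column (1 only where both bits are 1):
  1111101110010
& 0011100100010
---------------
  0011100100010

Answer: 0011100100010 (1826)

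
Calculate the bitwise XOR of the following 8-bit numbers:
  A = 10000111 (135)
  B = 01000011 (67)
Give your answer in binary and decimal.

Apply ^ to each column (1 where bits differ):
  10000111
^ 01000011
----------
  11000100

Answer: 11000100 (196)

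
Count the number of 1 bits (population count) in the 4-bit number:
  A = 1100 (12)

1100
1-bits at positions (from bit 0 = LSB): 2, 3
Count = 2

Answer: 2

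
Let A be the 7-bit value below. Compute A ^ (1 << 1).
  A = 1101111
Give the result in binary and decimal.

Mask = 1 << 1 = 0000010
Bit 1 of A is 1; XOR with the mask flips it to 0.
  1101111
^ 0000010
---------
  1101101

Answer: 1101101 (109)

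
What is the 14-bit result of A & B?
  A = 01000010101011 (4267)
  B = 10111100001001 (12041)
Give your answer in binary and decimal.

Apply & to each column (1 only where both bits are 1):
  01000010101011
& 10111100001001
----------------
  00000000001001

Answer: 00000000001001 (9)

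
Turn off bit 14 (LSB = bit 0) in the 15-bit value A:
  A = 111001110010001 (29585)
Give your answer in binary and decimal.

Mask = ~(1 << 14) = 011111111111111
Bit 14 of A is 1, so AND-ing with the mask clears it to 0.
  111001110010001
& 011111111111111
-----------------
  011001110010001

Answer: 011001110010001 (13201)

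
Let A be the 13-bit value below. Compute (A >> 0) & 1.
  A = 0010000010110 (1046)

Bit 0 is the 1st from the right.
  0010000010110
              ^
That bit is 0.

Answer: 0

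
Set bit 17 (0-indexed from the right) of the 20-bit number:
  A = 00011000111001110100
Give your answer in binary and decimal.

Mask = 1 << 17 = 00100000000000000000
Bit 17 of A is 0, so OR-ing with the mask flips it to 1.
  00011000111001110100
| 00100000000000000000
----------------------
  00111000111001110100

Answer: 00111000111001110100 (233076)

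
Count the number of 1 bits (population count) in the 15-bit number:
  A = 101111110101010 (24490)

101111110101010
1-bits at positions (from bit 0 = LSB): 1, 3, 5, 7, 8, 9, 10, 11, 12, 14
Count = 10

Answer: 10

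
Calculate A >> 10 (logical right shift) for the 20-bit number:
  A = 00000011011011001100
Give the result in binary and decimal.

Logical shift right by 10: drop the bottom 10 bit(s), prepend 10 zero(s) on the left.
  00000011011011001100  ->  keep [0000001101], discard [1011001100], prepend 0000000000
= 00000000000000001101

Answer: 00000000000000001101 (13)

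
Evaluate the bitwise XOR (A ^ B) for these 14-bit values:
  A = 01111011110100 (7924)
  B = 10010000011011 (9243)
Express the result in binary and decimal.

Apply ^ to each column (1 where bits differ):
  01111011110100
^ 10010000011011
----------------
  11101011101111

Answer: 11101011101111 (15087)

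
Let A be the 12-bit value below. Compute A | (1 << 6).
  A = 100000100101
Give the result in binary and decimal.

Mask = 1 << 6 = 000001000000
Bit 6 of A is 0, so OR-ing with the mask flips it to 1.
  100000100101
| 000001000000
--------------
  100001100101

Answer: 100001100101 (2149)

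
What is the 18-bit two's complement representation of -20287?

1. Binary of +20287:  000100111100111111
2. Invert bits:     111011000011000000
3. Add 1:           111011000011000001

Answer: 111011000011000001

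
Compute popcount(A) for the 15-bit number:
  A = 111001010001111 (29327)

111001010001111
1-bits at positions (from bit 0 = LSB): 0, 1, 2, 3, 7, 9, 12, 13, 14
Count = 9

Answer: 9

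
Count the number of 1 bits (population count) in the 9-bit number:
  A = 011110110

011110110
1-bits at positions (from bit 0 = LSB): 1, 2, 4, 5, 6, 7
Count = 6

Answer: 6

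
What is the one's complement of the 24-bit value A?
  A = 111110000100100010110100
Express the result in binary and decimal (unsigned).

Flip each bit (0->1, 1->0):
  111110000100100010110100
  000001111011011101001011

Answer: 000001111011011101001011 (505675)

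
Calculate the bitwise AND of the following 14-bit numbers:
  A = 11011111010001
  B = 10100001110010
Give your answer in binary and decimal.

Apply & to each column (1 only where both bits are 1):
  11011111010001
& 10100001110010
----------------
  10000001010000

Answer: 10000001010000 (8272)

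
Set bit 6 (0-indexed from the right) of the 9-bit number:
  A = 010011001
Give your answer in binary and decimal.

Mask = 1 << 6 = 001000000
Bit 6 of A is 0, so OR-ing with the mask flips it to 1.
  010011001
| 001000000
-----------
  011011001

Answer: 011011001 (217)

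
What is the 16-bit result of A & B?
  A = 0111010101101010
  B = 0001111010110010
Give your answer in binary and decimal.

Apply & to each column (1 only where both bits are 1):
  0111010101101010
& 0001111010110010
------------------
  0001010000100010

Answer: 0001010000100010 (5154)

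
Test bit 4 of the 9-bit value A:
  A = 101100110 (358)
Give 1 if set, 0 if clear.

Bit 4 is the 5th from the right.
  101100110
      ^
That bit is 0.

Answer: 0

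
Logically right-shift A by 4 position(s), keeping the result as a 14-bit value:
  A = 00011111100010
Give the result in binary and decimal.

Logical shift right by 4: drop the bottom 4 bit(s), prepend 4 zero(s) on the left.
  00011111100010  ->  keep [0001111110], discard [0010], prepend 0000
= 00000001111110

Answer: 00000001111110 (126)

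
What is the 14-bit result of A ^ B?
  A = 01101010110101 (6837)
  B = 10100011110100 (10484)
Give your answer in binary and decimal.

Apply ^ to each column (1 where bits differ):
  01101010110101
^ 10100011110100
----------------
  11001001000001

Answer: 11001001000001 (12865)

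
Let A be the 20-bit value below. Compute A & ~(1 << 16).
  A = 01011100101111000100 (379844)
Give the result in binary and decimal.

Mask = ~(1 << 16) = 11101111111111111111
Bit 16 of A is 1, so AND-ing with the mask clears it to 0.
  01011100101111000100
& 11101111111111111111
----------------------
  01001100101111000100

Answer: 01001100101111000100 (314308)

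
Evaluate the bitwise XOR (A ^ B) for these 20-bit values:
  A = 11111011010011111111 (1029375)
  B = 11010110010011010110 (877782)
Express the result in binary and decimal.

Apply ^ to each column (1 where bits differ):
  11111011010011111111
^ 11010110010011010110
----------------------
  00101101000000101001

Answer: 00101101000000101001 (184361)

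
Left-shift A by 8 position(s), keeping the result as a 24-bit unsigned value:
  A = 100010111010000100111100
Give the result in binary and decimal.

Shift left by 8: drop the top 8 bit(s), append 8 zero(s) on the right.
  100010111010000100111100  ->  discard [10001011], keep [1010000100111100], append 00000000
= 101000010011110000000000

Answer: 101000010011110000000000 (10566656)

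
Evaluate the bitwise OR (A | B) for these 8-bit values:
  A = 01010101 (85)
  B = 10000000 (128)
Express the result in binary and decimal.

Apply | to each column (1 where either bit is 1):
  01010101
| 10000000
----------
  11010101

Answer: 11010101 (213)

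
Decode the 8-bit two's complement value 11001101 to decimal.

MSB is 1, so the value is negative. Find the magnitude:
1. Invert bits:  00110010
2. Add 1:        00110011  = 51
3. Apply sign:   -51

Answer: -51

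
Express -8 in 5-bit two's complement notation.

1. Binary of +8:  01000
2. Invert bits:     10111
3. Add 1:           11000

Answer: 11000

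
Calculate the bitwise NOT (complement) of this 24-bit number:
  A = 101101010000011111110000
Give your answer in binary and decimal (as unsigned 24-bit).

Flip each bit (0->1, 1->0):
  101101010000011111110000
  010010101111100000001111

Answer: 010010101111100000001111 (4913167)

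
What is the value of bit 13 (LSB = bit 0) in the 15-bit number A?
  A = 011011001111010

Bit 13 is the 14th from the right.
  011011001111010
   ^
That bit is 1.

Answer: 1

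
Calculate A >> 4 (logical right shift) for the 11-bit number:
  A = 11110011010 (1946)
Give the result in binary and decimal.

Logical shift right by 4: drop the bottom 4 bit(s), prepend 4 zero(s) on the left.
  11110011010  ->  keep [1111001], discard [1010], prepend 0000
= 00001111001

Answer: 00001111001 (121)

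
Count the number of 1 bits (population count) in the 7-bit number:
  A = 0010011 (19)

0010011
1-bits at positions (from bit 0 = LSB): 0, 1, 4
Count = 3

Answer: 3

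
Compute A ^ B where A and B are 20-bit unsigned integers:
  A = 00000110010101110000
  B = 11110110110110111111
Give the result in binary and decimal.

Apply ^ to each column (1 where bits differ):
  00000110010101110000
^ 11110110110110111111
----------------------
  11110000100011001111

Answer: 11110000100011001111 (985295)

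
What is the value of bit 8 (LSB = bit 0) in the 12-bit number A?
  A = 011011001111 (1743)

Bit 8 is the 9th from the right.
  011011001111
     ^
That bit is 0.

Answer: 0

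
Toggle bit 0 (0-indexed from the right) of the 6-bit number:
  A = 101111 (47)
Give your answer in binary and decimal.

Mask = 1 << 0 = 000001
Bit 0 of A is 1; XOR with the mask flips it to 0.
  101111
^ 000001
--------
  101110

Answer: 101110 (46)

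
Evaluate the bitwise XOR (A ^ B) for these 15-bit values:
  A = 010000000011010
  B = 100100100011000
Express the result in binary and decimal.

Apply ^ to each column (1 where bits differ):
  010000000011010
^ 100100100011000
-----------------
  110100100000010

Answer: 110100100000010 (26882)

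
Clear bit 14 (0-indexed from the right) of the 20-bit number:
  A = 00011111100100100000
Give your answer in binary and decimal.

Mask = ~(1 << 14) = 11111011111111111111
Bit 14 of A is 1, so AND-ing with the mask clears it to 0.
  00011111100100100000
& 11111011111111111111
----------------------
  00011011100100100000

Answer: 00011011100100100000 (112928)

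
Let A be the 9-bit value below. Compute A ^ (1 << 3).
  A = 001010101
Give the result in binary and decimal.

Mask = 1 << 3 = 000001000
Bit 3 of A is 0; XOR with the mask flips it to 1.
  001010101
^ 000001000
-----------
  001011101

Answer: 001011101 (93)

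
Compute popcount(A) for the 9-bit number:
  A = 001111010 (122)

001111010
1-bits at positions (from bit 0 = LSB): 1, 3, 4, 5, 6
Count = 5

Answer: 5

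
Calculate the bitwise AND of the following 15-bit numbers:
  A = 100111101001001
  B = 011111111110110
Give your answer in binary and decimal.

Apply & to each column (1 only where both bits are 1):
  100111101001001
& 011111111110110
-----------------
  000111101000000

Answer: 000111101000000 (3904)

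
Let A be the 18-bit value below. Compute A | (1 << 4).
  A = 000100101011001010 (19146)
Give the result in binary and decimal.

Mask = 1 << 4 = 000000000000010000
Bit 4 of A is 0, so OR-ing with the mask flips it to 1.
  000100101011001010
| 000000000000010000
--------------------
  000100101011011010

Answer: 000100101011011010 (19162)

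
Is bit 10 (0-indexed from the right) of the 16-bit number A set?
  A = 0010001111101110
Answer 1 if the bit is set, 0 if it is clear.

Bit 10 is the 11th from the right.
  0010001111101110
       ^
That bit is 0.

Answer: 0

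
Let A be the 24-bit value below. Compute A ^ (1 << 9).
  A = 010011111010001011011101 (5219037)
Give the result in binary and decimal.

Mask = 1 << 9 = 000000000000001000000000
Bit 9 of A is 1; XOR with the mask flips it to 0.
  010011111010001011011101
^ 000000000000001000000000
--------------------------
  010011111010000011011101

Answer: 010011111010000011011101 (5218525)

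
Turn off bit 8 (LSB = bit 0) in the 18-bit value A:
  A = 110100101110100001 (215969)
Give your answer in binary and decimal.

Mask = ~(1 << 8) = 111111111011111111
Bit 8 of A is 1, so AND-ing with the mask clears it to 0.
  110100101110100001
& 111111111011111111
--------------------
  110100101010100001

Answer: 110100101010100001 (215713)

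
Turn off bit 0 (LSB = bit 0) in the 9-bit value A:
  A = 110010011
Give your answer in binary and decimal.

Mask = ~(1 << 0) = 111111110
Bit 0 of A is 1, so AND-ing with the mask clears it to 0.
  110010011
& 111111110
-----------
  110010010

Answer: 110010010 (402)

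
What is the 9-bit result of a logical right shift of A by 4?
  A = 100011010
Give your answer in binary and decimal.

Logical shift right by 4: drop the bottom 4 bit(s), prepend 4 zero(s) on the left.
  100011010  ->  keep [10001], discard [1010], prepend 0000
= 000010001

Answer: 000010001 (17)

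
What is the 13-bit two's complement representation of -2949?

1. Binary of +2949:  0101110000101
2. Invert bits:     1010001111010
3. Add 1:           1010001111011

Answer: 1010001111011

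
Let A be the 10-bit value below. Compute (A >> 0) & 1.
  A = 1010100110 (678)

Bit 0 is the 1st from the right.
  1010100110
           ^
That bit is 0.

Answer: 0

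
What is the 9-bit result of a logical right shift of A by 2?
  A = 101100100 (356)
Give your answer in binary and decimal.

Logical shift right by 2: drop the bottom 2 bit(s), prepend 2 zero(s) on the left.
  101100100  ->  keep [1011001], discard [00], prepend 00
= 001011001

Answer: 001011001 (89)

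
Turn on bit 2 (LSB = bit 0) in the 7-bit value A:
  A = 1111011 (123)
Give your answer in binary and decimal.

Mask = 1 << 2 = 0000100
Bit 2 of A is 0, so OR-ing with the mask flips it to 1.
  1111011
| 0000100
---------
  1111111

Answer: 1111111 (127)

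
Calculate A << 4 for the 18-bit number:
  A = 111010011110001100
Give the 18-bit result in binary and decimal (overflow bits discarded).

Shift left by 4: drop the top 4 bit(s), append 4 zero(s) on the right.
  111010011110001100  ->  discard [1110], keep [10011110001100], append 0000
= 100111100011000000

Answer: 100111100011000000 (161984)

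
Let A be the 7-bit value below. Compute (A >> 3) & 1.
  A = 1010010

Bit 3 is the 4th from the right.
  1010010
     ^
That bit is 0.

Answer: 0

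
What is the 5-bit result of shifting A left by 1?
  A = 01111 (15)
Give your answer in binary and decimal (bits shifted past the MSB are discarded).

Shift left by 1: drop the top 1 bit(s), append 1 zero(s) on the right.
  01111  ->  discard [0], keep [1111], append 0
= 11110

Answer: 11110 (30)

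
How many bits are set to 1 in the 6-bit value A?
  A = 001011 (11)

001011
1-bits at positions (from bit 0 = LSB): 0, 1, 3
Count = 3

Answer: 3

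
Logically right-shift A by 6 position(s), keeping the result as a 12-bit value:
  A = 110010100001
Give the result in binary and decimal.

Logical shift right by 6: drop the bottom 6 bit(s), prepend 6 zero(s) on the left.
  110010100001  ->  keep [110010], discard [100001], prepend 000000
= 000000110010

Answer: 000000110010 (50)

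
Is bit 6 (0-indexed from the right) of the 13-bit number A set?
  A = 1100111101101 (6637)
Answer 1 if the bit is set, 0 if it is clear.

Bit 6 is the 7th from the right.
  1100111101101
        ^
That bit is 1.

Answer: 1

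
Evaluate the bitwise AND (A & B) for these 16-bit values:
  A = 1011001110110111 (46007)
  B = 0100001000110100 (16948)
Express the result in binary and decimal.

Apply & to each column (1 only where both bits are 1):
  1011001110110111
& 0100001000110100
------------------
  0000001000110100

Answer: 0000001000110100 (564)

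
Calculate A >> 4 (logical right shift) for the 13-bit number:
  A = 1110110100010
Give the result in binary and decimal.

Logical shift right by 4: drop the bottom 4 bit(s), prepend 4 zero(s) on the left.
  1110110100010  ->  keep [111011010], discard [0010], prepend 0000
= 0000111011010

Answer: 0000111011010 (474)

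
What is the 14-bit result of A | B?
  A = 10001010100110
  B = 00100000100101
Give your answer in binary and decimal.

Apply | to each column (1 where either bit is 1):
  10001010100110
| 00100000100101
----------------
  10101010100111

Answer: 10101010100111 (10919)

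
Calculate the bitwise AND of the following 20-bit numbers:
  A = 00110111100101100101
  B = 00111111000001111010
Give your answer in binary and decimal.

Apply & to each column (1 only where both bits are 1):
  00110111100101100101
& 00111111000001111010
----------------------
  00110111000001100000

Answer: 00110111000001100000 (225376)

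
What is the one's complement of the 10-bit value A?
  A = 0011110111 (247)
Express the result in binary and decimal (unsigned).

Flip each bit (0->1, 1->0):
  0011110111
  1100001000

Answer: 1100001000 (776)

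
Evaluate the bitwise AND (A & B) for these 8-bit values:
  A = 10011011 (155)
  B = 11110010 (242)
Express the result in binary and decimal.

Apply & to each column (1 only where both bits are 1):
  10011011
& 11110010
----------
  10010010

Answer: 10010010 (146)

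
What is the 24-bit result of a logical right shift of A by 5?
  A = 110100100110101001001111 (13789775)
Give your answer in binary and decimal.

Logical shift right by 5: drop the bottom 5 bit(s), prepend 5 zero(s) on the left.
  110100100110101001001111  ->  keep [1101001001101010010], discard [01111], prepend 00000
= 000001101001001101010010

Answer: 000001101001001101010010 (430930)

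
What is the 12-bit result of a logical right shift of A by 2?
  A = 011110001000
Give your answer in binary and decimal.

Logical shift right by 2: drop the bottom 2 bit(s), prepend 2 zero(s) on the left.
  011110001000  ->  keep [0111100010], discard [00], prepend 00
= 000111100010

Answer: 000111100010 (482)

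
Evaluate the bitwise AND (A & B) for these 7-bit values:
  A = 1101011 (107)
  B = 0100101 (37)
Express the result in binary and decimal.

Apply & to each column (1 only where both bits are 1):
  1101011
& 0100101
---------
  0100001

Answer: 0100001 (33)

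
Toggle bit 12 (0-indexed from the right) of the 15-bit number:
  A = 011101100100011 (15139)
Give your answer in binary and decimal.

Mask = 1 << 12 = 001000000000000
Bit 12 of A is 1; XOR with the mask flips it to 0.
  011101100100011
^ 001000000000000
-----------------
  010101100100011

Answer: 010101100100011 (11043)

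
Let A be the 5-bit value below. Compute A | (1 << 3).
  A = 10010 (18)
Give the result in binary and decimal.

Mask = 1 << 3 = 01000
Bit 3 of A is 0, so OR-ing with the mask flips it to 1.
  10010
| 01000
-------
  11010

Answer: 11010 (26)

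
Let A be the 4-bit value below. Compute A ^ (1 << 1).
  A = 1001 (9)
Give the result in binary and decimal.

Mask = 1 << 1 = 0010
Bit 1 of A is 0; XOR with the mask flips it to 1.
  1001
^ 0010
------
  1011

Answer: 1011 (11)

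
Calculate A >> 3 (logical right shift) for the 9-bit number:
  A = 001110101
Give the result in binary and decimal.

Logical shift right by 3: drop the bottom 3 bit(s), prepend 3 zero(s) on the left.
  001110101  ->  keep [001110], discard [101], prepend 000
= 000001110

Answer: 000001110 (14)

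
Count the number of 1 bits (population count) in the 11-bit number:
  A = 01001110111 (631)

01001110111
1-bits at positions (from bit 0 = LSB): 0, 1, 2, 4, 5, 6, 9
Count = 7

Answer: 7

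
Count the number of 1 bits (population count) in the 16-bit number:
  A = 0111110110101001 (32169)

0111110110101001
1-bits at positions (from bit 0 = LSB): 0, 3, 5, 7, 8, 10, 11, 12, 13, 14
Count = 10

Answer: 10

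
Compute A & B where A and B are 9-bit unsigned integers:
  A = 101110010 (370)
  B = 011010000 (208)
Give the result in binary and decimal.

Apply & to each column (1 only where both bits are 1):
  101110010
& 011010000
-----------
  001010000

Answer: 001010000 (80)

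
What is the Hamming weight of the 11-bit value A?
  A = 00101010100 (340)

00101010100
1-bits at positions (from bit 0 = LSB): 2, 4, 6, 8
Count = 4

Answer: 4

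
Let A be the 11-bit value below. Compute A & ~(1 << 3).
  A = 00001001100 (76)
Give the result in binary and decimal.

Mask = ~(1 << 3) = 11111110111
Bit 3 of A is 1, so AND-ing with the mask clears it to 0.
  00001001100
& 11111110111
-------------
  00001000100

Answer: 00001000100 (68)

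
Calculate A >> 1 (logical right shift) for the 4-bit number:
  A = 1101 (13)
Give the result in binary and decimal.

Logical shift right by 1: drop the bottom 1 bit(s), prepend 1 zero(s) on the left.
  1101  ->  keep [110], discard [1], prepend 0
= 0110

Answer: 0110 (6)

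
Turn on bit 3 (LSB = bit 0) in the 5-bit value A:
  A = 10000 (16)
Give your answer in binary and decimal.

Mask = 1 << 3 = 01000
Bit 3 of A is 0, so OR-ing with the mask flips it to 1.
  10000
| 01000
-------
  11000

Answer: 11000 (24)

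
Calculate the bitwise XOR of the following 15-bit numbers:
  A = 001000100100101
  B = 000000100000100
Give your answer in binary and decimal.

Apply ^ to each column (1 where bits differ):
  001000100100101
^ 000000100000100
-----------------
  001000000100001

Answer: 001000000100001 (4129)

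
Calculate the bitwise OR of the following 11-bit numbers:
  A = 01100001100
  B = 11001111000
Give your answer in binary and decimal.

Apply | to each column (1 where either bit is 1):
  01100001100
| 11001111000
-------------
  11101111100

Answer: 11101111100 (1916)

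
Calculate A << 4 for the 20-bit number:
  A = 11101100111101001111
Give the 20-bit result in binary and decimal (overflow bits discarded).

Shift left by 4: drop the top 4 bit(s), append 4 zero(s) on the right.
  11101100111101001111  ->  discard [1110], keep [1100111101001111], append 0000
= 11001111010011110000

Answer: 11001111010011110000 (849136)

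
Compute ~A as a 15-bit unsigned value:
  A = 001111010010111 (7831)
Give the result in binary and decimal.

Flip each bit (0->1, 1->0):
  001111010010111
  110000101101000

Answer: 110000101101000 (24936)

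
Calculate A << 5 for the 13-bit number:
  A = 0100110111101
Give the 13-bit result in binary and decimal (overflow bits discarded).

Shift left by 5: drop the top 5 bit(s), append 5 zero(s) on the right.
  0100110111101  ->  discard [01001], keep [10111101], append 00000
= 1011110100000

Answer: 1011110100000 (6048)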